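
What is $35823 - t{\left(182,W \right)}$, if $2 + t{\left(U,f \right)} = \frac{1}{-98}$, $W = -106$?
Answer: $\frac{3510851}{98} \approx 35825.0$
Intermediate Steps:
$t{\left(U,f \right)} = - \frac{197}{98}$ ($t{\left(U,f \right)} = -2 + \frac{1}{-98} = -2 - \frac{1}{98} = - \frac{197}{98}$)
$35823 - t{\left(182,W \right)} = 35823 - - \frac{197}{98} = 35823 + \frac{197}{98} = \frac{3510851}{98}$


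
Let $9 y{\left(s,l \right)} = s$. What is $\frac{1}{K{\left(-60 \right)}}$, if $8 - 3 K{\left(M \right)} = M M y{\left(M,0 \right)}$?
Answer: $\frac{3}{24008} \approx 0.00012496$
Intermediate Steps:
$y{\left(s,l \right)} = \frac{s}{9}$
$K{\left(M \right)} = \frac{8}{3} - \frac{M^{3}}{27}$ ($K{\left(M \right)} = \frac{8}{3} - \frac{M M \frac{M}{9}}{3} = \frac{8}{3} - \frac{M^{2} \frac{M}{9}}{3} = \frac{8}{3} - \frac{\frac{1}{9} M^{3}}{3} = \frac{8}{3} - \frac{M^{3}}{27}$)
$\frac{1}{K{\left(-60 \right)}} = \frac{1}{\frac{8}{3} - \frac{\left(-60\right)^{3}}{27}} = \frac{1}{\frac{8}{3} - -8000} = \frac{1}{\frac{8}{3} + 8000} = \frac{1}{\frac{24008}{3}} = \frac{3}{24008}$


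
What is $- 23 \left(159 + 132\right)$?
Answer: $-6693$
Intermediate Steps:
$- 23 \left(159 + 132\right) = \left(-23\right) 291 = -6693$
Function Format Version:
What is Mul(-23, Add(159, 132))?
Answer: -6693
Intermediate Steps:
Mul(-23, Add(159, 132)) = Mul(-23, 291) = -6693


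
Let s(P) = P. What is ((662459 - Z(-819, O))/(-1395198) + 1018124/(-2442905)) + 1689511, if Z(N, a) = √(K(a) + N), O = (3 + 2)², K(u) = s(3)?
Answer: 822631201774986449/486905167170 + 2*I*√51/697599 ≈ 1.6895e+6 + 2.0474e-5*I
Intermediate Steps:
K(u) = 3
O = 25 (O = 5² = 25)
Z(N, a) = √(3 + N)
((662459 - Z(-819, O))/(-1395198) + 1018124/(-2442905)) + 1689511 = ((662459 - √(3 - 819))/(-1395198) + 1018124/(-2442905)) + 1689511 = ((662459 - √(-816))*(-1/1395198) + 1018124*(-1/2442905)) + 1689511 = ((662459 - 4*I*√51)*(-1/1395198) - 1018124/2442905) + 1689511 = ((-94637/199314 + 2*I*√51/697599) - 1018124/2442905) + 1689511 = (-434115567421/486905167170 + 2*I*√51/697599) + 1689511 = 822631201774986449/486905167170 + 2*I*√51/697599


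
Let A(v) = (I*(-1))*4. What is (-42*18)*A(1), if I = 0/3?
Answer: 0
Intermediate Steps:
I = 0 (I = 0*(⅓) = 0)
A(v) = 0 (A(v) = (0*(-1))*4 = 0*4 = 0)
(-42*18)*A(1) = -42*18*0 = -756*0 = 0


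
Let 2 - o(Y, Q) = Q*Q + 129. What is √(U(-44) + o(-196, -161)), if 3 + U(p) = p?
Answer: I*√26095 ≈ 161.54*I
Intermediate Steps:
o(Y, Q) = -127 - Q² (o(Y, Q) = 2 - (Q*Q + 129) = 2 - (Q² + 129) = 2 - (129 + Q²) = 2 + (-129 - Q²) = -127 - Q²)
U(p) = -3 + p
√(U(-44) + o(-196, -161)) = √((-3 - 44) + (-127 - 1*(-161)²)) = √(-47 + (-127 - 1*25921)) = √(-47 + (-127 - 25921)) = √(-47 - 26048) = √(-26095) = I*√26095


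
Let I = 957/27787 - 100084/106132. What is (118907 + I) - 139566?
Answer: -15231981844835/737272471 ≈ -20660.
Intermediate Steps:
I = -669866446/737272471 (I = 957*(1/27787) - 100084*1/106132 = 957/27787 - 25021/26533 = -669866446/737272471 ≈ -0.90857)
(118907 + I) - 139566 = (118907 - 669866446/737272471) - 139566 = 87666187842751/737272471 - 139566 = -15231981844835/737272471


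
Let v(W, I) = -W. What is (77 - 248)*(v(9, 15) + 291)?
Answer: -48222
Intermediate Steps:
(77 - 248)*(v(9, 15) + 291) = (77 - 248)*(-1*9 + 291) = -171*(-9 + 291) = -171*282 = -48222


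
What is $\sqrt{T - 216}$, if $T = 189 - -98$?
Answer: $\sqrt{71} \approx 8.4261$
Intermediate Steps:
$T = 287$ ($T = 189 + 98 = 287$)
$\sqrt{T - 216} = \sqrt{287 - 216} = \sqrt{71}$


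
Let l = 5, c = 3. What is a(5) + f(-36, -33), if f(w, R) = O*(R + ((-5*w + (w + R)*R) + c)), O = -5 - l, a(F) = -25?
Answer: -24295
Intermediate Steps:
O = -10 (O = -5 - 1*5 = -5 - 5 = -10)
f(w, R) = -30 - 10*R + 50*w - 10*R*(R + w) (f(w, R) = -10*(R + ((-5*w + (w + R)*R) + 3)) = -10*(R + ((-5*w + (R + w)*R) + 3)) = -10*(R + ((-5*w + R*(R + w)) + 3)) = -10*(R + (3 - 5*w + R*(R + w))) = -10*(3 + R - 5*w + R*(R + w)) = -30 - 10*R + 50*w - 10*R*(R + w))
a(5) + f(-36, -33) = -25 + (-30 - 10*(-33) - 10*(-33)**2 + 50*(-36) - 10*(-33)*(-36)) = -25 + (-30 + 330 - 10*1089 - 1800 - 11880) = -25 + (-30 + 330 - 10890 - 1800 - 11880) = -25 - 24270 = -24295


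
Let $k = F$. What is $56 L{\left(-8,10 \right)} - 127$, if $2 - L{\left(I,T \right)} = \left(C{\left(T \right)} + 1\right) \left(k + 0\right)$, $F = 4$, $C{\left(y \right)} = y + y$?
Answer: $-4719$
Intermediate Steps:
$C{\left(y \right)} = 2 y$
$k = 4$
$L{\left(I,T \right)} = -2 - 8 T$ ($L{\left(I,T \right)} = 2 - \left(2 T + 1\right) \left(4 + 0\right) = 2 - \left(1 + 2 T\right) 4 = 2 - \left(4 + 8 T\right) = -2 - 8 T$)
$56 L{\left(-8,10 \right)} - 127 = 56 \left(-2 - 80\right) - 127 = 56 \left(-82\right) - 127 = -4592 - 127 = -4719$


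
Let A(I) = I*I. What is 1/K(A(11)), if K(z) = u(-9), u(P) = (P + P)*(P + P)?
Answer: 1/324 ≈ 0.0030864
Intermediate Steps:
u(P) = 4*P² (u(P) = (2*P)*(2*P) = 4*P²)
A(I) = I²
K(z) = 324 (K(z) = 4*(-9)² = 4*81 = 324)
1/K(A(11)) = 1/324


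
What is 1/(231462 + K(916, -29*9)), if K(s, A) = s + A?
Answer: 1/232117 ≈ 4.3082e-6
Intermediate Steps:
K(s, A) = A + s
1/(231462 + K(916, -29*9)) = 1/(231462 + (-29*9 + 916)) = 1/(231462 + (-261 + 916)) = 1/(231462 + 655) = 1/232117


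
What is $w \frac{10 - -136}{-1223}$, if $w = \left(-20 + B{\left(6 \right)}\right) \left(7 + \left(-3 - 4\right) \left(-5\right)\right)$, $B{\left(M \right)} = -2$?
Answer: $\frac{134904}{1223} \approx 110.31$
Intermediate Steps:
$w = -924$ ($w = \left(-20 - 2\right) \left(7 + \left(-3 - 4\right) \left(-5\right)\right) = - 22 \left(7 + \left(-3 - 4\right) \left(-5\right)\right) = - 22 \left(7 - -35\right) = - 22 \left(7 + 35\right) = \left(-22\right) 42 = -924$)
$w \frac{10 - -136}{-1223} = - 924 \frac{10 - -136}{-1223} = - 924 \left(10 + 136\right) \left(- \frac{1}{1223}\right) = - 924 \cdot 146 \left(- \frac{1}{1223}\right) = \left(-924\right) \left(- \frac{146}{1223}\right) = \frac{134904}{1223}$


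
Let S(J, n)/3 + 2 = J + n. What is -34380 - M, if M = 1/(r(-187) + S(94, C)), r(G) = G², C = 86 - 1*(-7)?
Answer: -1221315121/35524 ≈ -34380.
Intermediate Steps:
C = 93 (C = 86 + 7 = 93)
S(J, n) = -6 + 3*J + 3*n (S(J, n) = -6 + 3*(J + n) = -6 + (3*J + 3*n) = -6 + 3*J + 3*n)
M = 1/35524 (M = 1/((-187)² + (-6 + 3*94 + 3*93)) = 1/(34969 + (-6 + 282 + 279)) = 1/(34969 + 555) = 1/35524 ≈ 2.8150e-5)
-34380 - M = -34380 - 1*1/35524 = -34380 - 1/35524 = -1221315121/35524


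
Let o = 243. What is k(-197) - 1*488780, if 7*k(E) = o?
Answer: -3421217/7 ≈ -4.8875e+5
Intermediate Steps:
k(E) = 243/7 (k(E) = (⅐)*243 = 243/7)
k(-197) - 1*488780 = 243/7 - 1*488780 = 243/7 - 488780 = -3421217/7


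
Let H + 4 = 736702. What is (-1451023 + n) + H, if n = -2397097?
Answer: -3111422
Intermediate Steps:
H = 736698 (H = -4 + 736702 = 736698)
(-1451023 + n) + H = (-1451023 - 2397097) + 736698 = -3848120 + 736698 = -3111422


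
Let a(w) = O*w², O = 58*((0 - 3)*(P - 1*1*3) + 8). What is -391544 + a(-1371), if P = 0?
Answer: 1852934482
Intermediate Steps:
O = 986 (O = 58*((0 - 3)*(0 - 1*1*3) + 8) = 58*(-3*(0 - 1*3) + 8) = 58*(-3*(0 - 3) + 8) = 58*(-3*(-3) + 8) = 58*(9 + 8) = 58*17 = 986)
a(w) = 986*w²
-391544 + a(-1371) = -391544 + 986*(-1371)² = -391544 + 986*1879641 = -391544 + 1853326026 = 1852934482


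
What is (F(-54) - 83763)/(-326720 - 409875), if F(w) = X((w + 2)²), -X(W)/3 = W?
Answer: 18375/147319 ≈ 0.12473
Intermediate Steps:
X(W) = -3*W
F(w) = -3*(2 + w)² (F(w) = -3*(w + 2)² = -3*(2 + w)²)
(F(-54) - 83763)/(-326720 - 409875) = (-3*(2 - 54)² - 83763)/(-326720 - 409875) = (-3*(-52)² - 83763)/(-736595) = (-3*2704 - 83763)*(-1/736595) = (-8112 - 83763)*(-1/736595) = -91875*(-1/736595) = 18375/147319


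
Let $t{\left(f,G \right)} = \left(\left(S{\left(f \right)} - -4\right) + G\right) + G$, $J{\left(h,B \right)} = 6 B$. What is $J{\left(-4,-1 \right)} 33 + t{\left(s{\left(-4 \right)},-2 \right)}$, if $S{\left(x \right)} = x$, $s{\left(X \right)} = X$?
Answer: $-202$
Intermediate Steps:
$t{\left(f,G \right)} = 4 + f + 2 G$ ($t{\left(f,G \right)} = \left(\left(f - -4\right) + G\right) + G = \left(\left(f + 4\right) + G\right) + G = \left(\left(4 + f\right) + G\right) + G = \left(4 + G + f\right) + G = 4 + f + 2 G$)
$J{\left(-4,-1 \right)} 33 + t{\left(s{\left(-4 \right)},-2 \right)} = 6 \left(-1\right) 33 + \left(4 - 4 + 2 \left(-2\right)\right) = \left(-6\right) 33 - 4 = -198 - 4 = -202$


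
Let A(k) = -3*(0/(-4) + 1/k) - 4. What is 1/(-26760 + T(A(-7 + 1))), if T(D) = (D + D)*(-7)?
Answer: -1/26711 ≈ -3.7438e-5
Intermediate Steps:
A(k) = -4 - 3/k (A(k) = -3*(0*(-1/4) + 1/k) - 4 = -3*(0 + 1/k) - 4 = -3/k - 4 = -4 - 3/k)
T(D) = -14*D (T(D) = (2*D)*(-7) = -14*D)
1/(-26760 + T(A(-7 + 1))) = 1/(-26760 - 14*(-4 - 3/(-7 + 1))) = 1/(-26760 - 14*(-4 - 3/(-6))) = 1/(-26760 - 14*(-4 - 3*(-1/6))) = 1/(-26760 - 14*(-4 + 1/2)) = 1/(-26760 - 14*(-7/2)) = 1/(-26760 + 49) = 1/(-26711) = -1/26711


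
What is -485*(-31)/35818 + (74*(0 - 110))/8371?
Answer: -15063685/27257498 ≈ -0.55264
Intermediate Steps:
-485*(-31)/35818 + (74*(0 - 110))/8371 = 15035*(1/35818) + (74*(-110))*(1/8371) = 15035/35818 - 8140*1/8371 = 15035/35818 - 740/761 = -15063685/27257498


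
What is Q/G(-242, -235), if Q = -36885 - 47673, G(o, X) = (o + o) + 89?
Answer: 84558/395 ≈ 214.07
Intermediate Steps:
G(o, X) = 89 + 2*o (G(o, X) = 2*o + 89 = 89 + 2*o)
Q = -84558
Q/G(-242, -235) = -84558/(89 + 2*(-242)) = -84558/(89 - 484) = -84558/(-395) = -84558*(-1/395) = 84558/395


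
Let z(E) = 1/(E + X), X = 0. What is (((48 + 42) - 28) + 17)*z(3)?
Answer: 79/3 ≈ 26.333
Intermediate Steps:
z(E) = 1/E (z(E) = 1/(E + 0) = 1/E)
(((48 + 42) - 28) + 17)*z(3) = (((48 + 42) - 28) + 17)/3 = ((90 - 28) + 17)*(⅓) = (62 + 17)*(⅓) = 79*(⅓) = 79/3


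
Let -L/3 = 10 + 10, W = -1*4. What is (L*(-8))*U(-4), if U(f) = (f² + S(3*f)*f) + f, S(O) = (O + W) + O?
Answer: 59520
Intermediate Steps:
W = -4
S(O) = -4 + 2*O (S(O) = (O - 4) + O = (-4 + O) + O = -4 + 2*O)
L = -60 (L = -3*(10 + 10) = -3*20 = -60)
U(f) = f + f² + f*(-4 + 6*f) (U(f) = (f² + (-4 + 2*(3*f))*f) + f = (f² + (-4 + 6*f)*f) + f = (f² + f*(-4 + 6*f)) + f = f + f² + f*(-4 + 6*f))
(L*(-8))*U(-4) = (-60*(-8))*(-4*(-3 + 7*(-4))) = 480*(-4*(-3 - 28)) = 480*(-4*(-31)) = 480*124 = 59520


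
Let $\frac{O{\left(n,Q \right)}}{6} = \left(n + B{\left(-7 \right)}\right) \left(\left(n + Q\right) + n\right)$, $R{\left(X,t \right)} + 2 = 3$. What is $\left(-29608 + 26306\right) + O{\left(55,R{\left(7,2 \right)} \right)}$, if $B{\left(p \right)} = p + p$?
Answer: $24004$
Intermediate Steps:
$B{\left(p \right)} = 2 p$
$R{\left(X,t \right)} = 1$ ($R{\left(X,t \right)} = -2 + 3 = 1$)
$O{\left(n,Q \right)} = 6 \left(-14 + n\right) \left(Q + 2 n\right)$ ($O{\left(n,Q \right)} = 6 \left(n + 2 \left(-7\right)\right) \left(\left(n + Q\right) + n\right) = 6 \left(n - 14\right) \left(\left(Q + n\right) + n\right) = 6 \left(-14 + n\right) \left(Q + 2 n\right)$)
$\left(-29608 + 26306\right) + O{\left(55,R{\left(7,2 \right)} \right)} = \left(-29608 + 26306\right) + \left(\left(-168\right) 55 - 84 + 12 \cdot 55^{2} + 6 \cdot 1 \cdot 55\right) = -3302 + \left(-9240 - 84 + 12 \cdot 3025 + 330\right) = -3302 + \left(-9240 - 84 + 36300 + 330\right) = -3302 + 27306 = 24004$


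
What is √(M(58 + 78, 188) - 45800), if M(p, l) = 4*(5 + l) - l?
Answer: 12*I*√314 ≈ 212.64*I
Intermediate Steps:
M(p, l) = 20 + 3*l (M(p, l) = (20 + 4*l) - l = 20 + 3*l)
√(M(58 + 78, 188) - 45800) = √((20 + 3*188) - 45800) = √((20 + 564) - 45800) = √(584 - 45800) = √(-45216) = 12*I*√314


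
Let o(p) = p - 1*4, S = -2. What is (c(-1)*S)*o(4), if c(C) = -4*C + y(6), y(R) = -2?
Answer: 0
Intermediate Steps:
o(p) = -4 + p (o(p) = p - 4 = -4 + p)
c(C) = -2 - 4*C (c(C) = -4*C - 2 = -2 - 4*C)
(c(-1)*S)*o(4) = ((-2 - 4*(-1))*(-2))*(-4 + 4) = ((-2 + 4)*(-2))*0 = (2*(-2))*0 = -4*0 = 0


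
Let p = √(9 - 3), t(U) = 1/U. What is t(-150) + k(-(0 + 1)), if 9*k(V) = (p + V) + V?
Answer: -103/450 + √6/9 ≈ 0.043277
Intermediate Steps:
p = √6 ≈ 2.4495
k(V) = √6/9 + 2*V/9 (k(V) = ((√6 + V) + V)/9 = ((V + √6) + V)/9 = (√6 + 2*V)/9 = √6/9 + 2*V/9)
t(-150) + k(-(0 + 1)) = 1/(-150) + (√6/9 + 2*(-(0 + 1))/9) = -1/150 + (√6/9 + 2*(-1*1)/9) = -1/150 + (√6/9 + (2/9)*(-1)) = -1/150 + (√6/9 - 2/9) = -1/150 + (-2/9 + √6/9) = -103/450 + √6/9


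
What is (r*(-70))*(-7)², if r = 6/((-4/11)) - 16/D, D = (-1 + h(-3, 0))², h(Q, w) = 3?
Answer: 70315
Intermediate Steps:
D = 4 (D = (-1 + 3)² = 2² = 4)
r = -41/2 (r = 6/((-4/11)) - 16/4 = 6/((-4*1/11)) - 16*¼ = 6/(-4/11) - 4 = 6*(-11/4) - 4 = -33/2 - 4 = -41/2 ≈ -20.500)
(r*(-70))*(-7)² = -41/2*(-70)*(-7)² = 1435*49 = 70315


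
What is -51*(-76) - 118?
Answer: 3758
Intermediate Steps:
-51*(-76) - 118 = 3876 - 118 = 3758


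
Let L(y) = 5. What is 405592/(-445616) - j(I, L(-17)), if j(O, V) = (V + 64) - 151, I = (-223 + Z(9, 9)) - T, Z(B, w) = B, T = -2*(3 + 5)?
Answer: 4516865/55702 ≈ 81.090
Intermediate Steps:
T = -16 (T = -2*8 = -16)
I = -198 (I = (-223 + 9) - 1*(-16) = -214 + 16 = -198)
j(O, V) = -87 + V (j(O, V) = (64 + V) - 151 = -87 + V)
405592/(-445616) - j(I, L(-17)) = 405592/(-445616) - (-87 + 5) = 405592*(-1/445616) - 1*(-82) = -50699/55702 + 82 = 4516865/55702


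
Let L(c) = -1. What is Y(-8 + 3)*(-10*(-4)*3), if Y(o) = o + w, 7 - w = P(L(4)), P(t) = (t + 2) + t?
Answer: 240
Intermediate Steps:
P(t) = 2 + 2*t (P(t) = (2 + t) + t = 2 + 2*t)
w = 7 (w = 7 - (2 + 2*(-1)) = 7 - (2 - 2) = 7 - 1*0 = 7 + 0 = 7)
Y(o) = 7 + o (Y(o) = o + 7 = 7 + o)
Y(-8 + 3)*(-10*(-4)*3) = (7 + (-8 + 3))*(-10*(-4)*3) = (7 - 5)*(40*3) = 2*120 = 240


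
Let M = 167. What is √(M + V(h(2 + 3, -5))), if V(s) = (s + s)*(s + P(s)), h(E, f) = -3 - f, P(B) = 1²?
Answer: √179 ≈ 13.379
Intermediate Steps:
P(B) = 1
V(s) = 2*s*(1 + s) (V(s) = (s + s)*(s + 1) = (2*s)*(1 + s) = 2*s*(1 + s))
√(M + V(h(2 + 3, -5))) = √(167 + 2*(-3 - 1*(-5))*(1 + (-3 - 1*(-5)))) = √(167 + 2*(-3 + 5)*(1 + (-3 + 5))) = √(167 + 2*2*(1 + 2)) = √(167 + 2*2*3) = √(167 + 12) = √179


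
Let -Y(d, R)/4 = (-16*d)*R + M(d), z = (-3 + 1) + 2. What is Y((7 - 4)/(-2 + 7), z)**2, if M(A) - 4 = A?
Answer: 8464/25 ≈ 338.56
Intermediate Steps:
M(A) = 4 + A
z = 0 (z = -2 + 2 = 0)
Y(d, R) = -16 - 4*d + 64*R*d (Y(d, R) = -4*((-16*d)*R + (4 + d)) = -4*(-16*R*d + (4 + d)) = -4*(4 + d - 16*R*d) = -16 - 4*d + 64*R*d)
Y((7 - 4)/(-2 + 7), z)**2 = (-16 - 4*(7 - 4)/(-2 + 7) + 64*0*((7 - 4)/(-2 + 7)))**2 = (-16 - 12/5 + 64*0*(3/5))**2 = (-16 - 12/5 + 64*0*(3*(1/5)))**2 = (-16 - 4*3/5 + 64*0*(3/5))**2 = (-16 - 12/5 + 0)**2 = (-92/5)**2 = 8464/25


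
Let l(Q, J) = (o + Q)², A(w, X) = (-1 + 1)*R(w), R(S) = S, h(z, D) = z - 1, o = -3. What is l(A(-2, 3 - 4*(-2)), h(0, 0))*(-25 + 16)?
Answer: -81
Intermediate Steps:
h(z, D) = -1 + z
A(w, X) = 0 (A(w, X) = (-1 + 1)*w = 0*w = 0)
l(Q, J) = (-3 + Q)²
l(A(-2, 3 - 4*(-2)), h(0, 0))*(-25 + 16) = (-3 + 0)²*(-25 + 16) = (-3)²*(-9) = 9*(-9) = -81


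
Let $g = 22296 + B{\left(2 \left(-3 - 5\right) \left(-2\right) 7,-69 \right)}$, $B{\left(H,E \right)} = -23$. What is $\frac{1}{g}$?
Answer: $\frac{1}{22273} \approx 4.4897 \cdot 10^{-5}$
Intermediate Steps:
$g = 22273$ ($g = 22296 - 23 = 22273$)
$\frac{1}{g} = \frac{1}{22273}$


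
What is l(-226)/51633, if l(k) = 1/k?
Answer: -1/11669058 ≈ -8.5697e-8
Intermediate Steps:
l(-226)/51633 = 1/(-226*51633) = -1/226*1/51633 = -1/11669058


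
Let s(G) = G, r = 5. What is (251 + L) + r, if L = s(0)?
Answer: 256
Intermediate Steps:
L = 0
(251 + L) + r = (251 + 0) + 5 = 251 + 5 = 256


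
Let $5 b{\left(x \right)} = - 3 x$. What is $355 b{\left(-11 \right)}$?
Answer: $2343$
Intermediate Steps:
$b{\left(x \right)} = - \frac{3 x}{5}$ ($b{\left(x \right)} = \frac{\left(-3\right) x}{5} = - \frac{3 x}{5}$)
$355 b{\left(-11 \right)} = 355 \left(\left(- \frac{3}{5}\right) \left(-11\right)\right) = 355 \cdot \frac{33}{5} = 2343$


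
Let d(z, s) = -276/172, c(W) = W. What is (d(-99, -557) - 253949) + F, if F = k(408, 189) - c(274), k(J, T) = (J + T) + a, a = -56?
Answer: -10908395/43 ≈ -2.5368e+5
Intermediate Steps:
k(J, T) = -56 + J + T (k(J, T) = (J + T) - 56 = -56 + J + T)
d(z, s) = -69/43 (d(z, s) = -276*1/172 = -69/43)
F = 267 (F = (-56 + 408 + 189) - 1*274 = 541 - 274 = 267)
(d(-99, -557) - 253949) + F = (-69/43 - 253949) + 267 = -10919876/43 + 267 = -10908395/43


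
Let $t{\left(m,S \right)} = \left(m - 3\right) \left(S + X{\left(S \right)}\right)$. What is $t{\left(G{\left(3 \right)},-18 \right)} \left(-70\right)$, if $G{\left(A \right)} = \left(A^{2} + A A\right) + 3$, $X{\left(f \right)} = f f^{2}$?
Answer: $7371000$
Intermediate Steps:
$X{\left(f \right)} = f^{3}$
$G{\left(A \right)} = 3 + 2 A^{2}$ ($G{\left(A \right)} = \left(A^{2} + A^{2}\right) + 3 = 2 A^{2} + 3 = 3 + 2 A^{2}$)
$t{\left(m,S \right)} = \left(-3 + m\right) \left(S + S^{3}\right)$ ($t{\left(m,S \right)} = \left(m - 3\right) \left(S + S^{3}\right) = \left(-3 + m\right) \left(S + S^{3}\right)$)
$t{\left(G{\left(3 \right)},-18 \right)} \left(-70\right) = - 18 \left(-3 + \left(3 + 2 \cdot 3^{2}\right) - 3 \left(-18\right)^{2} + \left(3 + 2 \cdot 3^{2}\right) \left(-18\right)^{2}\right) \left(-70\right) = - 18 \left(-3 + \left(3 + 2 \cdot 9\right) - 972 + \left(3 + 2 \cdot 9\right) 324\right) \left(-70\right) = - 18 \left(-3 + \left(3 + 18\right) - 972 + \left(3 + 18\right) 324\right) \left(-70\right) = - 18 \left(-3 + 21 - 972 + 21 \cdot 324\right) \left(-70\right) = - 18 \left(-3 + 21 - 972 + 6804\right) \left(-70\right) = \left(-18\right) 5850 \left(-70\right) = \left(-105300\right) \left(-70\right) = 7371000$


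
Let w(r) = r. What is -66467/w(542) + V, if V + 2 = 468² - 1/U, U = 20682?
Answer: 613445994283/2802411 ≈ 2.1890e+5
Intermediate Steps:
V = 4529813003/20682 (V = -2 + (468² - 1/20682) = -2 + (219024 - 1*1/20682) = -2 + (219024 - 1/20682) = -2 + 4529854367/20682 = 4529813003/20682 ≈ 2.1902e+5)
-66467/w(542) + V = -66467/542 + 4529813003/20682 = 613445994283/2802411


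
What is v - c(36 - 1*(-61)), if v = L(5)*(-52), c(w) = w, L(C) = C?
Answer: -357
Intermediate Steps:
v = -260 (v = 5*(-52) = -260)
v - c(36 - 1*(-61)) = -260 - (36 - 1*(-61)) = -260 - (36 + 61) = -260 - 1*97 = -260 - 97 = -357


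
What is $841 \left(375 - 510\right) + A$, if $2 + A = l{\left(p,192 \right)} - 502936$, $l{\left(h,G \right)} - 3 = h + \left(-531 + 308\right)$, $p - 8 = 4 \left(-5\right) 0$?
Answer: $-616685$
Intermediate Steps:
$p = 8$ ($p = 8 + 4 \left(-5\right) 0 = 8 - 0 = 8 + 0 = 8$)
$l{\left(h,G \right)} = -220 + h$ ($l{\left(h,G \right)} = 3 + \left(h + \left(-531 + 308\right)\right) = 3 + \left(h - 223\right) = 3 + \left(-223 + h\right) = -220 + h$)
$A = -503150$ ($A = -2 + \left(\left(-220 + 8\right) - 502936\right) = -2 - 503148 = -503150$)
$841 \left(375 - 510\right) + A = 841 \left(375 - 510\right) - 503150 = 841 \left(-135\right) - 503150 = -113535 - 503150 = -616685$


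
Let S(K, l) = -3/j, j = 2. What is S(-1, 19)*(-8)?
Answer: 12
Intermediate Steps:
S(K, l) = -3/2
S(-1, 19)*(-8) = -3/2*(-8) = 12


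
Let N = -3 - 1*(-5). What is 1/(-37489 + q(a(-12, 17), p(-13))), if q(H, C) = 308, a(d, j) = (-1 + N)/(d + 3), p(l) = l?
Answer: -1/37181 ≈ -2.6895e-5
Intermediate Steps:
N = 2 (N = -3 + 5 = 2)
a(d, j) = 1/(3 + d) (a(d, j) = (-1 + 2)/(d + 3) = 1/(3 + d))
1/(-37489 + q(a(-12, 17), p(-13))) = 1/(-37489 + 308) = 1/(-37181) = -1/37181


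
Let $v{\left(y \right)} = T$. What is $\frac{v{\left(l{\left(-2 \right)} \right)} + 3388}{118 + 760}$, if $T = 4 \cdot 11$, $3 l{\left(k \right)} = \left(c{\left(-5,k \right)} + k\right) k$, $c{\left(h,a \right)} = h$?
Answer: $\frac{1716}{439} \approx 3.9089$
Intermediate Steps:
$l{\left(k \right)} = \frac{k \left(-5 + k\right)}{3}$ ($l{\left(k \right)} = \frac{\left(-5 + k\right) k}{3} = \frac{k \left(-5 + k\right)}{3}$)
$T = 44$
$v{\left(y \right)} = 44$
$\frac{v{\left(l{\left(-2 \right)} \right)} + 3388}{118 + 760} = \frac{44 + 3388}{118 + 760} = \frac{3432}{878} = 3432 \cdot \frac{1}{878} = \frac{1716}{439}$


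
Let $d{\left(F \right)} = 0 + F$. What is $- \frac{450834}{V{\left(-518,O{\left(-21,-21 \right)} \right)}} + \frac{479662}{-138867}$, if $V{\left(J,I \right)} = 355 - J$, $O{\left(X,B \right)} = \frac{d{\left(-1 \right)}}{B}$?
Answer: $- \frac{7002745556}{13470099} \approx -519.87$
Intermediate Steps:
$d{\left(F \right)} = F$
$O{\left(X,B \right)} = - \frac{1}{B}$
$- \frac{450834}{V{\left(-518,O{\left(-21,-21 \right)} \right)}} + \frac{479662}{-138867} = - \frac{450834}{355 - -518} + \frac{479662}{-138867} = - \frac{450834}{355 + 518} + 479662 \left(- \frac{1}{138867}\right) = - \frac{450834}{873} - \frac{479662}{138867} = \left(-450834\right) \frac{1}{873} - \frac{479662}{138867} = - \frac{150278}{291} - \frac{479662}{138867} = - \frac{7002745556}{13470099}$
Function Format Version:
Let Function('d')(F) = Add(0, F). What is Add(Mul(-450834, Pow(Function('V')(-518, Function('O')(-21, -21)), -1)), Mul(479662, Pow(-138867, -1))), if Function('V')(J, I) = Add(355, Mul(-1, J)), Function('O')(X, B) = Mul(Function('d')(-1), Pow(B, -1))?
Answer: Rational(-7002745556, 13470099) ≈ -519.87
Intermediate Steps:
Function('d')(F) = F
Function('O')(X, B) = Mul(-1, Pow(B, -1))
Add(Mul(-450834, Pow(Function('V')(-518, Function('O')(-21, -21)), -1)), Mul(479662, Pow(-138867, -1))) = Add(Mul(-450834, Pow(Add(355, Mul(-1, -518)), -1)), Mul(479662, Pow(-138867, -1))) = Add(Mul(-450834, Pow(Add(355, 518), -1)), Mul(479662, Rational(-1, 138867))) = Add(Mul(-450834, Pow(873, -1)), Rational(-479662, 138867)) = Add(Mul(-450834, Rational(1, 873)), Rational(-479662, 138867)) = Add(Rational(-150278, 291), Rational(-479662, 138867)) = Rational(-7002745556, 13470099)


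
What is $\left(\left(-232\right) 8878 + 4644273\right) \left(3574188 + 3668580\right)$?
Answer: $18719491589136$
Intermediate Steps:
$\left(\left(-232\right) 8878 + 4644273\right) \left(3574188 + 3668580\right) = \left(-2059696 + 4644273\right) 7242768 = 2584577 \cdot 7242768 = 18719491589136$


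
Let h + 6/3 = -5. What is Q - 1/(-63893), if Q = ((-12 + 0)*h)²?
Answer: 450829009/63893 ≈ 7056.0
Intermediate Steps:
h = -7 (h = -2 - 5 = -7)
Q = 7056 (Q = ((-12 + 0)*(-7))² = (-12*(-7))² = 84² = 7056)
Q - 1/(-63893) = 7056 - 1/(-63893) = 7056 - 1*(-1/63893) = 7056 + 1/63893 = 450829009/63893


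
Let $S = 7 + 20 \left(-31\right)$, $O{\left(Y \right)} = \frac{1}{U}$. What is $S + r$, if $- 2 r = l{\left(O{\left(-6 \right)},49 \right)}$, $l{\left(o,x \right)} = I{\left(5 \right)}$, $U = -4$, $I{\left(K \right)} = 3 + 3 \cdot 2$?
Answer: $- \frac{1235}{2} \approx -617.5$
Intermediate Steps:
$I{\left(K \right)} = 9$ ($I{\left(K \right)} = 3 + 6 = 9$)
$O{\left(Y \right)} = - \frac{1}{4}$ ($O{\left(Y \right)} = \frac{1}{-4} = - \frac{1}{4}$)
$l{\left(o,x \right)} = 9$
$r = - \frac{9}{2}$ ($r = \left(- \frac{1}{2}\right) 9 = - \frac{9}{2} \approx -4.5$)
$S = -613$ ($S = 7 - 620 = -613$)
$S + r = -613 - \frac{9}{2} = - \frac{1235}{2}$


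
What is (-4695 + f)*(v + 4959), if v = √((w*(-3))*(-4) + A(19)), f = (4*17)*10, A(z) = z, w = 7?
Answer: -19910385 - 4015*√103 ≈ -1.9951e+7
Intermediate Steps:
f = 680 (f = 68*10 = 680)
v = √103 (v = √((7*(-3))*(-4) + 19) = √(-21*(-4) + 19) = √(84 + 19) = √103 ≈ 10.149)
(-4695 + f)*(v + 4959) = (-4695 + 680)*(√103 + 4959) = -4015*(4959 + √103) = -19910385 - 4015*√103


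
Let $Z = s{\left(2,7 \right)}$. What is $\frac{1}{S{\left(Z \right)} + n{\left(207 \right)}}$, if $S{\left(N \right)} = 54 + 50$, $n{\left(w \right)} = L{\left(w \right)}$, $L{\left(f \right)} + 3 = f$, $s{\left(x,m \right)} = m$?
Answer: $\frac{1}{308} \approx 0.0032468$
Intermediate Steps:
$L{\left(f \right)} = -3 + f$
$n{\left(w \right)} = -3 + w$
$Z = 7$
$S{\left(N \right)} = 104$
$\frac{1}{S{\left(Z \right)} + n{\left(207 \right)}} = \frac{1}{104 + \left(-3 + 207\right)} = \frac{1}{104 + 204} = \frac{1}{308}$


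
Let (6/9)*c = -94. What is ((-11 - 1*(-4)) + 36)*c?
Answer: -4089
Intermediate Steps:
c = -141 (c = (3/2)*(-94) = -141)
((-11 - 1*(-4)) + 36)*c = ((-11 - 1*(-4)) + 36)*(-141) = ((-11 + 4) + 36)*(-141) = (-7 + 36)*(-141) = 29*(-141) = -4089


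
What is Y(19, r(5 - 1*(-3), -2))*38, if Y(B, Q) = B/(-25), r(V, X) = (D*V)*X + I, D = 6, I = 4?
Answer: -722/25 ≈ -28.880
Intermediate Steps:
r(V, X) = 4 + 6*V*X (r(V, X) = (6*V)*X + 4 = 6*V*X + 4 = 4 + 6*V*X)
Y(B, Q) = -B/25 (Y(B, Q) = B*(-1/25) = -B/25)
Y(19, r(5 - 1*(-3), -2))*38 = -1/25*19*38 = -19/25*38 = -722/25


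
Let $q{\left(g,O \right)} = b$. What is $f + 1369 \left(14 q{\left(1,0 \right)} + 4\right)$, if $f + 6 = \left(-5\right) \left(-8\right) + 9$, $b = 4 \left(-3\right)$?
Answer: $-224473$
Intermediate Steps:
$b = -12$
$q{\left(g,O \right)} = -12$
$f = 43$ ($f = -6 + \left(\left(-5\right) \left(-8\right) + 9\right) = -6 + \left(40 + 9\right) = -6 + 49 = 43$)
$f + 1369 \left(14 q{\left(1,0 \right)} + 4\right) = 43 + 1369 \left(14 \left(-12\right) + 4\right) = 43 + 1369 \left(-168 + 4\right) = 43 + 1369 \left(-164\right) = 43 - 224516 = -224473$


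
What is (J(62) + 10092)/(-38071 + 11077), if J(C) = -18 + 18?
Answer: -1682/4499 ≈ -0.37386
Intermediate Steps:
J(C) = 0
(J(62) + 10092)/(-38071 + 11077) = (0 + 10092)/(-38071 + 11077) = 10092/(-26994) = 10092*(-1/26994) = -1682/4499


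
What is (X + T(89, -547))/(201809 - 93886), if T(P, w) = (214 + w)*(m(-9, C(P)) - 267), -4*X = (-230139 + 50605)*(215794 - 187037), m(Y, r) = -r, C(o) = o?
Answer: 2581666715/215846 ≈ 11961.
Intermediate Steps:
X = 2581429619/2 (X = -(-230139 + 50605)*(215794 - 187037)/4 = -(-89767)*28757/2 = -1/4*(-5162859238) = 2581429619/2 ≈ 1.2907e+9)
T(P, w) = (-267 - P)*(214 + w) (T(P, w) = (214 + w)*(-P - 267) = (214 + w)*(-267 - P) = (-267 - P)*(214 + w))
(X + T(89, -547))/(201809 - 93886) = (2581429619/2 + (-57138 - 267*(-547) - 214*89 - 1*89*(-547)))/(201809 - 93886) = (2581429619/2 + (-57138 + 146049 - 19046 + 48683))/107923 = (2581429619/2 + 118548)*(1/107923) = (2581666715/2)*(1/107923) = 2581666715/215846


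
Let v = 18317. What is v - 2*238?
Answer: 17841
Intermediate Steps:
v - 2*238 = 18317 - 2*238 = 18317 - 1*476 = 18317 - 476 = 17841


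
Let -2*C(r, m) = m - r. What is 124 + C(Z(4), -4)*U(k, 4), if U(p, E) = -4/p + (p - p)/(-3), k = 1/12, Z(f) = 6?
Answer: -116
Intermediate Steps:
C(r, m) = r/2 - m/2 (C(r, m) = -(m - r)/2 = r/2 - m/2)
k = 1/12 ≈ 0.083333
U(p, E) = -4/p (U(p, E) = -4/p + 0*(-⅓) = -4/p + 0 = -4/p)
124 + C(Z(4), -4)*U(k, 4) = 124 + ((½)*6 - ½*(-4))*(-4/1/12) = 124 + (3 + 2)*(-4*12) = 124 + 5*(-48) = 124 - 240 = -116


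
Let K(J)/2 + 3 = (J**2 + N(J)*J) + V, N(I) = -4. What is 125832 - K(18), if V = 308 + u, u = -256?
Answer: 125230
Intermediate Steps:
V = 52 (V = 308 - 256 = 52)
K(J) = 98 - 8*J + 2*J**2 (K(J) = -6 + 2*((J**2 - 4*J) + 52) = -6 + 2*(52 + J**2 - 4*J) = -6 + (104 - 8*J + 2*J**2) = 98 - 8*J + 2*J**2)
125832 - K(18) = 125832 - (98 - 8*18 + 2*18**2) = 125832 - (98 - 144 + 2*324) = 125832 - (98 - 144 + 648) = 125832 - 1*602 = 125832 - 602 = 125230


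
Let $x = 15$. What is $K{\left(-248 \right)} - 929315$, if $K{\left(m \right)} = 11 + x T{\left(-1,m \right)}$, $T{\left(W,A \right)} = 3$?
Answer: $-929259$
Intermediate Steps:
$K{\left(m \right)} = 56$ ($K{\left(m \right)} = 11 + 15 \cdot 3 = 11 + 45 = 56$)
$K{\left(-248 \right)} - 929315 = 56 - 929315 = -929259$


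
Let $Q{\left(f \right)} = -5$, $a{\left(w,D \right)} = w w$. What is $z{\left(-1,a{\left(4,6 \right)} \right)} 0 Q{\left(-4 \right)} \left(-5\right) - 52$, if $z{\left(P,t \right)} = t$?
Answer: $-52$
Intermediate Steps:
$a{\left(w,D \right)} = w^{2}$
$z{\left(-1,a{\left(4,6 \right)} \right)} 0 Q{\left(-4 \right)} \left(-5\right) - 52 = 4^{2} \cdot 0 \left(-5\right) \left(-5\right) - 52 = 16 \cdot 0 \left(-5\right) - 52 = 16 \cdot 0 - 52 = 0 - 52 = -52$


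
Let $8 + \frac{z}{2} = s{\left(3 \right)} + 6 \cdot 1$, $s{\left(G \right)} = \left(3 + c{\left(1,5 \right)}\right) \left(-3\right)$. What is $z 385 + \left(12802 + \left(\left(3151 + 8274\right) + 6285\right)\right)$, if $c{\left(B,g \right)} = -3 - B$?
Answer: $31282$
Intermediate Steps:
$s{\left(G \right)} = 3$ ($s{\left(G \right)} = \left(3 - 4\right) \left(-3\right) = \left(-1\right) \left(-3\right) = 3$)
$z = 2$ ($z = -16 + 2 \left(3 + 6 \cdot 1\right) = -16 + 2 \left(3 + 6\right) = -16 + 2 \cdot 9 = -16 + 18 = 2$)
$z 385 + \left(12802 + \left(\left(3151 + 8274\right) + 6285\right)\right) = 2 \cdot 385 + \left(12802 + \left(\left(3151 + 8274\right) + 6285\right)\right) = 770 + \left(12802 + \left(11425 + 6285\right)\right) = 770 + \left(12802 + 17710\right) = 770 + 30512 = 31282$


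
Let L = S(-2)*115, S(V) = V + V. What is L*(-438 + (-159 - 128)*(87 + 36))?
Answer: 16439940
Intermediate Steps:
S(V) = 2*V
L = -460 (L = (2*(-2))*115 = -4*115 = -460)
L*(-438 + (-159 - 128)*(87 + 36)) = -460*(-438 + (-159 - 128)*(87 + 36)) = -460*(-438 - 287*123) = -460*(-438 - 35301) = -460*(-35739) = 16439940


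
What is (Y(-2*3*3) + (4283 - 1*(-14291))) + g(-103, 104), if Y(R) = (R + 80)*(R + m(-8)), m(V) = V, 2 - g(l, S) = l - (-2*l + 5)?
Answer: 17278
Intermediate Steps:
g(l, S) = 7 - 3*l (g(l, S) = 2 - (l - (-2*l + 5)) = 2 - (l - (5 - 2*l)) = 2 - (l + (-5 + 2*l)) = 2 - (-5 + 3*l) = 2 + (5 - 3*l) = 7 - 3*l)
Y(R) = (-8 + R)*(80 + R) (Y(R) = (R + 80)*(R - 8) = (80 + R)*(-8 + R) = (-8 + R)*(80 + R))
(Y(-2*3*3) + (4283 - 1*(-14291))) + g(-103, 104) = ((-640 + (-2*3*3)**2 + 72*(-2*3*3)) + (4283 - 1*(-14291))) + (7 - 3*(-103)) = ((-640 + (-6*3)**2 + 72*(-6*3)) + (4283 + 14291)) + (7 + 309) = ((-640 + (-18)**2 + 72*(-18)) + 18574) + 316 = ((-640 + 324 - 1296) + 18574) + 316 = (-1612 + 18574) + 316 = 16962 + 316 = 17278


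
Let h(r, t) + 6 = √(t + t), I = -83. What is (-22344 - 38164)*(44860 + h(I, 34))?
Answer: -2714025832 - 121016*√17 ≈ -2.7145e+9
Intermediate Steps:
h(r, t) = -6 + √2*√t (h(r, t) = -6 + √(t + t) = -6 + √(2*t) = -6 + √2*√t)
(-22344 - 38164)*(44860 + h(I, 34)) = (-22344 - 38164)*(44860 + (-6 + √2*√34)) = -60508*(44860 + (-6 + 2*√17)) = -60508*(44854 + 2*√17) = -2714025832 - 121016*√17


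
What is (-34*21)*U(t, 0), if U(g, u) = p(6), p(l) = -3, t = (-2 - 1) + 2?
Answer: 2142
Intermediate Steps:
t = -1 (t = -3 + 2 = -1)
U(g, u) = -3
(-34*21)*U(t, 0) = -34*21*(-3) = -714*(-3) = 2142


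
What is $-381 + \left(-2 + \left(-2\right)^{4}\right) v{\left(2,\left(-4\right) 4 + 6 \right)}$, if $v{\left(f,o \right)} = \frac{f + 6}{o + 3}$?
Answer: $-397$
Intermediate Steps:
$v{\left(f,o \right)} = \frac{6 + f}{3 + o}$
$-381 + \left(-2 + \left(-2\right)^{4}\right) v{\left(2,\left(-4\right) 4 + 6 \right)} = -381 + \left(-2 + \left(-2\right)^{4}\right) \frac{6 + 2}{3 + \left(\left(-4\right) 4 + 6\right)} = -381 + \left(-2 + 16\right) \frac{1}{3 + \left(-16 + 6\right)} 8 = -381 + 14 \frac{1}{3 - 10} \cdot 8 = -381 + 14 \frac{1}{-7} \cdot 8 = -381 + 14 \left(\left(- \frac{1}{7}\right) 8\right) = -381 + 14 \left(- \frac{8}{7}\right) = -381 - 16 = -397$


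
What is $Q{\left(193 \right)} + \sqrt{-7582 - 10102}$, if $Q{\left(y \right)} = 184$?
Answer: $184 + 2 i \sqrt{4421} \approx 184.0 + 132.98 i$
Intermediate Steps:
$Q{\left(193 \right)} + \sqrt{-7582 - 10102} = 184 + \sqrt{-7582 - 10102} = 184 + \sqrt{-17684} = 184 + 2 i \sqrt{4421}$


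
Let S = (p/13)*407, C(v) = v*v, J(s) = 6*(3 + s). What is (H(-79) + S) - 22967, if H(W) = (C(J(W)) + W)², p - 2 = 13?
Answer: 561658629371/13 ≈ 4.3204e+10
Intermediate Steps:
p = 15 (p = 2 + 13 = 15)
J(s) = 18 + 6*s
C(v) = v²
H(W) = (W + (18 + 6*W)²)² (H(W) = ((18 + 6*W)² + W)² = (W + (18 + 6*W)²)²)
S = 6105/13 (S = (15/13)*407 = 6105/13 ≈ 469.62)
(H(-79) + S) - 22967 = ((-79 + 36*(3 - 79)²)² + 6105/13) - 22967 = ((-79 + 36*(-76)²)² + 6105/13) - 22967 = ((-79 + 36*5776)² + 6105/13) - 22967 = ((-79 + 207936)² + 6105/13) - 22967 = (207857² + 6105/13) - 22967 = (43204532449 + 6105/13) - 22967 = 561658927942/13 - 22967 = 561658629371/13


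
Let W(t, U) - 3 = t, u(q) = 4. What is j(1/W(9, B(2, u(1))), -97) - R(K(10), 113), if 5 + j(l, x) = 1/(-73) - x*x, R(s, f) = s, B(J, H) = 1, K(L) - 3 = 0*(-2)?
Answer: -687442/73 ≈ -9417.0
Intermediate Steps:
K(L) = 3 (K(L) = 3 + 0*(-2) = 3 + 0 = 3)
W(t, U) = 3 + t
j(l, x) = -366/73 - x**2 (j(l, x) = -5 + (1/(-73) - x*x) = -5 + (-1/73 - x**2) = -366/73 - x**2)
j(1/W(9, B(2, u(1))), -97) - R(K(10), 113) = (-366/73 - 1*(-97)**2) - 1*3 = (-366/73 - 1*9409) - 3 = (-366/73 - 9409) - 3 = -687223/73 - 3 = -687442/73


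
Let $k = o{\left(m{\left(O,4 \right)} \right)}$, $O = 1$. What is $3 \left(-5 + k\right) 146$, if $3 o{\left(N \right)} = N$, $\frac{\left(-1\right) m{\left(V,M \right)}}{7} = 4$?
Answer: $-6278$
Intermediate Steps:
$m{\left(V,M \right)} = -28$ ($m{\left(V,M \right)} = \left(-7\right) 4 = -28$)
$o{\left(N \right)} = \frac{N}{3}$
$k = - \frac{28}{3}$ ($k = \frac{1}{3} \left(-28\right) = - \frac{28}{3} \approx -9.3333$)
$3 \left(-5 + k\right) 146 = 3 \left(-5 - \frac{28}{3}\right) 146 = 3 \left(- \frac{43}{3}\right) 146 = \left(-43\right) 146 = -6278$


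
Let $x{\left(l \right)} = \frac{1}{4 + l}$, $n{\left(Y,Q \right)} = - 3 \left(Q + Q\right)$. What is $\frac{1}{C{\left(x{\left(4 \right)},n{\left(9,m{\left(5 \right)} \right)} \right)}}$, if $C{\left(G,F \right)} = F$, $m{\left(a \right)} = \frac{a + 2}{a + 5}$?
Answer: $- \frac{5}{21} \approx -0.2381$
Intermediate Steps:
$m{\left(a \right)} = \frac{2 + a}{5 + a}$
$n{\left(Y,Q \right)} = - 6 Q$ ($n{\left(Y,Q \right)} = - 3 \cdot 2 Q = - 6 Q$)
$\frac{1}{C{\left(x{\left(4 \right)},n{\left(9,m{\left(5 \right)} \right)} \right)}} = \frac{1}{\left(-6\right) \frac{2 + 5}{5 + 5}} = \frac{1}{\left(-6\right) \frac{1}{10} \cdot 7} = \frac{1}{\left(-6\right) \frac{7}{10}} = \frac{1}{- \frac{21}{5}} = - \frac{5}{21}$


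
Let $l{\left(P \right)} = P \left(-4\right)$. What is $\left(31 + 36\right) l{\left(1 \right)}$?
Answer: $-268$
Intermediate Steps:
$l{\left(P \right)} = - 4 P$
$\left(31 + 36\right) l{\left(1 \right)} = \left(31 + 36\right) \left(\left(-4\right) 1\right) = 67 \left(-4\right) = -268$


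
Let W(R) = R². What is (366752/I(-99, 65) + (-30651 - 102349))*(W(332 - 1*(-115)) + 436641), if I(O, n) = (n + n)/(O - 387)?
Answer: -12444600535440/13 ≈ -9.5728e+11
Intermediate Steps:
I(O, n) = 2*n/(-387 + O) (I(O, n) = (2*n)/(-387 + O) = 2*n/(-387 + O))
(366752/I(-99, 65) + (-30651 - 102349))*(W(332 - 1*(-115)) + 436641) = (366752/((2*65/(-387 - 99))) + (-30651 - 102349))*((332 - 1*(-115))² + 436641) = (366752/((2*65/(-486))) - 133000)*((332 + 115)² + 436641) = (366752/((2*65*(-1/486))) - 133000)*(447² + 436641) = (366752/(-65/243) - 133000)*(199809 + 436641) = (366752*(-243/65) - 133000)*636450 = (-89120736/65 - 133000)*636450 = -97765736/65*636450 = -12444600535440/13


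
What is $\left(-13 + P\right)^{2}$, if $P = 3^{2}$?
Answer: $16$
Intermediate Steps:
$P = 9$
$\left(-13 + P\right)^{2} = \left(-13 + 9\right)^{2} = \left(-4\right)^{2} = 16$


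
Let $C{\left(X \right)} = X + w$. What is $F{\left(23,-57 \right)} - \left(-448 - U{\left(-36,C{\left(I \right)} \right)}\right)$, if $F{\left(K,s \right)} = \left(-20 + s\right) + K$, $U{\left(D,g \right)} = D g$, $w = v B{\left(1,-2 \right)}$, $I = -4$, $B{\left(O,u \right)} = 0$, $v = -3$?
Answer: $538$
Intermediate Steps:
$w = 0$ ($w = \left(-3\right) 0 = 0$)
$C{\left(X \right)} = X$ ($C{\left(X \right)} = X + 0 = X$)
$F{\left(K,s \right)} = -20 + K + s$
$F{\left(23,-57 \right)} - \left(-448 - U{\left(-36,C{\left(I \right)} \right)}\right) = \left(-20 + 23 - 57\right) - \left(-448 - \left(-36\right) \left(-4\right)\right) = -54 - \left(-448 - 144\right) = -54 - -592 = -54 + 592 = 538$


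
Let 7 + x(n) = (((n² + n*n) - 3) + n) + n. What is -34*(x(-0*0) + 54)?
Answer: -1496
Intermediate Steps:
x(n) = -10 + 2*n + 2*n² (x(n) = -7 + ((((n² + n*n) - 3) + n) + n) = -7 + ((((n² + n²) - 3) + n) + n) = -7 + (((2*n² - 3) + n) + n) = -7 + (((-3 + 2*n²) + n) + n) = -7 + ((-3 + n + 2*n²) + n) = -7 + (-3 + 2*n + 2*n²) = -10 + 2*n + 2*n²)
-34*(x(-0*0) + 54) = -34*((-10 + 2*(-0*0) + 2*(-0*0)²) + 54) = -34*((-10 + 2*(-2*0) + 2*(-2*0)²) + 54) = -34*((-10 + 2*0 + 2*0²) + 54) = -34*((-10 + 0 + 2*0) + 54) = -34*((-10 + 0 + 0) + 54) = -34*(-10 + 54) = -34*44 = -1496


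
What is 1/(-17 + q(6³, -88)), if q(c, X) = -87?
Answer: -1/104 ≈ -0.0096154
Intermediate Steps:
1/(-17 + q(6³, -88)) = 1/(-17 - 87) = 1/(-104) = -1/104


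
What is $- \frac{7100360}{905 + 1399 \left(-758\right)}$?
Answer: $\frac{7100360}{1059537} \approx 6.7014$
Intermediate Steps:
$- \frac{7100360}{905 + 1399 \left(-758\right)} = - \frac{7100360}{905 - 1060442} = - \frac{7100360}{-1059537} = \left(-7100360\right) \left(- \frac{1}{1059537}\right) = \frac{7100360}{1059537}$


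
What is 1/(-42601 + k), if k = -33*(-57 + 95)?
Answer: -1/43855 ≈ -2.2802e-5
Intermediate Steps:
k = -1254 (k = -33*38 = -1254)
1/(-42601 + k) = 1/(-42601 - 1254) = 1/(-43855) = -1/43855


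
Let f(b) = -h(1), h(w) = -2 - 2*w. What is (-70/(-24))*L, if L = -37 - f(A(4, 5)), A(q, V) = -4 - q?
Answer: -1435/12 ≈ -119.58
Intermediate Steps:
f(b) = 4 (f(b) = -(-2 - 2*1) = -(-2 - 2) = -1*(-4) = 4)
L = -41 (L = -37 - 1*4 = -37 - 4 = -41)
(-70/(-24))*L = -70/(-24)*(-41) = -70*(-1/24)*(-41) = (35/12)*(-41) = -1435/12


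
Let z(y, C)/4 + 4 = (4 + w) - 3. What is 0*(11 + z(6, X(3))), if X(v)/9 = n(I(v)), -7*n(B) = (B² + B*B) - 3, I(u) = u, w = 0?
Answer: 0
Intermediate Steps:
n(B) = 3/7 - 2*B²/7 (n(B) = -((B² + B*B) - 3)/7 = -((B² + B²) - 3)/7 = -(2*B² - 3)/7 = -(-3 + 2*B²)/7 = 3/7 - 2*B²/7)
X(v) = 27/7 - 18*v²/7 (X(v) = 9*(3/7 - 2*v²/7) = 27/7 - 18*v²/7)
z(y, C) = -12 (z(y, C) = -16 + 4*((4 + 0) - 3) = -16 + 4*(4 - 3) = -16 + 4*1 = -16 + 4 = -12)
0*(11 + z(6, X(3))) = 0*(11 - 12) = 0*(-1) = 0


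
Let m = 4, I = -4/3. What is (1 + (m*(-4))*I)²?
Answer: 4489/9 ≈ 498.78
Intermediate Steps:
I = -4/3 (I = -4*⅓ = -4/3 ≈ -1.3333)
(1 + (m*(-4))*I)² = (1 + (4*(-4))*(-4/3))² = (1 - 16*(-4/3))² = (1 + 64/3)² = (67/3)² = 4489/9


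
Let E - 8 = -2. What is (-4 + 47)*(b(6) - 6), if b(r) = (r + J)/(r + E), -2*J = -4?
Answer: -688/3 ≈ -229.33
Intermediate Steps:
E = 6 (E = 8 - 2 = 6)
J = 2 (J = -½*(-4) = 2)
b(r) = (2 + r)/(6 + r) (b(r) = (r + 2)/(r + 6) = (2 + r)/(6 + r))
(-4 + 47)*(b(6) - 6) = (-4 + 47)*((2 + 6)/(6 + 6) - 6) = 43*(8/12 - 6) = 43*((1/12)*8 - 6) = 43*(⅔ - 6) = 43*(-16/3) = -688/3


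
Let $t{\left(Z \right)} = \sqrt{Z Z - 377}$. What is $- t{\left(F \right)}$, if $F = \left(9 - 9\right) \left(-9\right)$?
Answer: $- i \sqrt{377} \approx - 19.417 i$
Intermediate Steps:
$F = 0$ ($F = 0 \left(-9\right) = 0$)
$t{\left(Z \right)} = \sqrt{-377 + Z^{2}}$ ($t{\left(Z \right)} = \sqrt{Z^{2} - 377} = \sqrt{-377 + Z^{2}}$)
$- t{\left(F \right)} = - \sqrt{-377 + 0^{2}} = - \sqrt{-377 + 0} = - \sqrt{-377} = - i \sqrt{377}$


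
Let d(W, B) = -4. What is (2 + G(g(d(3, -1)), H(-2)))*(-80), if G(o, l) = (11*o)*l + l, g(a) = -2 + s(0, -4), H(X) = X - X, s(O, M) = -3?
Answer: -160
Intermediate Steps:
H(X) = 0
g(a) = -5 (g(a) = -2 - 3 = -5)
G(o, l) = l + 11*l*o (G(o, l) = 11*l*o + l = l + 11*l*o)
(2 + G(g(d(3, -1)), H(-2)))*(-80) = (2 + 0*(1 + 11*(-5)))*(-80) = (2 + 0*(1 - 55))*(-80) = (2 + 0*(-54))*(-80) = (2 + 0)*(-80) = 2*(-80) = -160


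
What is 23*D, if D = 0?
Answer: 0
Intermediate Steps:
23*D = 23*0 = 0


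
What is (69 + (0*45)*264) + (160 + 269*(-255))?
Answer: -68366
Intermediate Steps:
(69 + (0*45)*264) + (160 + 269*(-255)) = (69 + 0*264) + (160 - 68595) = (69 + 0) - 68435 = 69 - 68435 = -68366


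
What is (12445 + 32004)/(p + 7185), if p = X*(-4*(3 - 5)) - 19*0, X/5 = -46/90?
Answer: 400041/64481 ≈ 6.2040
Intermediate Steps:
X = -23/9 (X = 5*(-46/90) = 5*(-46*1/90) = 5*(-23/45) = -23/9 ≈ -2.5556)
p = -184/9 (p = -(-92)*(3 - 5)/9 - 19*0 = -(-92)*(-2)/9 + 0 = -23/9*8 + 0 = -184/9 + 0 = -184/9 ≈ -20.444)
(12445 + 32004)/(p + 7185) = (12445 + 32004)/(-184/9 + 7185) = 44449/(64481/9) = 44449*(9/64481) = 400041/64481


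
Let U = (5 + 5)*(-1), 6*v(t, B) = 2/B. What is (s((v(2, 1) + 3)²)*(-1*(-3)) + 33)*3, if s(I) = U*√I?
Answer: -201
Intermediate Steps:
v(t, B) = 1/(3*B) (v(t, B) = (2/B)/6 = 1/(3*B))
U = -10 (U = 10*(-1) = -10)
s(I) = -10*√I
(s((v(2, 1) + 3)²)*(-1*(-3)) + 33)*3 = ((-10*√(((⅓)/1 + 3)²))*(-1*(-3)) + 33)*3 = (-10*√(((⅓)*1 + 3)²)*3 + 33)*3 = (-10*√((⅓ + 3)²)*3 + 33)*3 = (-10*√((10/3)²)*3 + 33)*3 = (-10*√(100/9)*3 + 33)*3 = (-10*10/3*3 + 33)*3 = (-100/3*3 + 33)*3 = (-100 + 33)*3 = -67*3 = -201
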